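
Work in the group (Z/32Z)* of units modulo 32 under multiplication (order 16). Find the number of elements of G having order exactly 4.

The elements of order 4 are: 7, 9, 23, 25.
That's 4.

4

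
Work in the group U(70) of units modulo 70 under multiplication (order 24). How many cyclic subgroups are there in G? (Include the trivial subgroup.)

12

Each element a generates a cyclic subgroup ⟨a⟩; distinct elements may generate the same one (a cyclic group of order d has φ(d) generators).
Cyclic subgroups by order — order 1: 1; order 2: 3; order 3: 1; order 4: 2; order 6: 3; order 12: 2.
Total: 12.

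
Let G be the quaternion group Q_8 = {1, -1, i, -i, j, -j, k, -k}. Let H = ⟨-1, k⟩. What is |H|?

4

|⟨-1⟩| = 2 and |⟨k⟩| = 4, so |H| is a multiple of lcm(2, 4) = 4 and divides |G| = 8.
Closing under the operation: H = {1, -1, k, -k}, so |H| = 4.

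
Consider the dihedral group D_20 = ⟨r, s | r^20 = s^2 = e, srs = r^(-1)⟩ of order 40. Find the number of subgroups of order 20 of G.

|G| = 40 and 20 | 40, so subgroups of order 20 are possible by Lagrange.
The subgroups of order 20 are: {e, r, r^2, r^3, r^4, r^5, r^6, r^7, r^8, r^9, r^10, r^11, r^12, r^13, r^14, r^15, r^16, r^17, r^18, r^19}; {e, r^2, r^4, r^6, r^8, r^10, r^12, r^14, r^16, r^18, s, r^2s, r^4s, r^6s, r^8s, r^10s, r^12s, r^14s, r^16s, r^18s}; {e, r^2, r^4, r^6, r^8, r^10, r^12, r^14, r^16, r^18, rs, r^3s, r^5s, r^7s, r^9s, r^11s, r^13s, r^15s, r^17s, r^19s}.
So G has 3 subgroups of order 20.

3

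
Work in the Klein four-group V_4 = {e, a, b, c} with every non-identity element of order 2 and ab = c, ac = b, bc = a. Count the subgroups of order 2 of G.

|G| = 4 and 2 | 4, so subgroups of order 2 are possible by Lagrange.
The subgroups of order 2 are: {e, a}; {e, b}; {e, c}.
So G has 3 subgroups of order 2.

3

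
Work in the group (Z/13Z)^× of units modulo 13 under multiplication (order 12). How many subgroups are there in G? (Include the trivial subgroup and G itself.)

6

|G| = 12, so by Lagrange every subgroup order divides 12. Divisors: 1, 2, 3, 4, 6, 12.
Subgroups by order — order 1: 1; order 2: 1; order 3: 1; order 4: 1; order 6: 1; order 12: 1.
Total: 1 + 1 + 1 + 1 + 1 + 1 = 6.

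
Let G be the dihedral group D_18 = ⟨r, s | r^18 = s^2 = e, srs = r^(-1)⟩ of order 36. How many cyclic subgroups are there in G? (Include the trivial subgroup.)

Group the elements of G by the cyclic subgroup they generate; each cyclic subgroup of order d accounts for φ(d) elements.
Cyclic subgroups by order — order 1: 1; order 2: 19; order 3: 1; order 6: 1; order 9: 1; order 18: 1.
Total: 24.

24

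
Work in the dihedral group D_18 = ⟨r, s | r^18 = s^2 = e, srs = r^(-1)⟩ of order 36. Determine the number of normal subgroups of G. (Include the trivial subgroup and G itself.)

9

G has 45 subgroups. Checking conjugation-invariance by order — order 1: 1/1 normal; order 2: 1/19 normal; order 3: 1/1 normal; order 4: 0/9 normal; order 6: 1/7 normal; order 9: 1/1 normal; order 12: 0/3 normal; order 18: 3/3 normal; order 36: 1/1 normal.
Total normal subgroups: 9.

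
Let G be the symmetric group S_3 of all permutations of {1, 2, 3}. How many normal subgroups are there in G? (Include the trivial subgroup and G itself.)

3

G has 6 subgroups. Checking conjugation-invariance by order — order 1: 1/1 normal; order 2: 0/3 normal; order 3: 1/1 normal; order 6: 1/1 normal.
Total normal subgroups: 3.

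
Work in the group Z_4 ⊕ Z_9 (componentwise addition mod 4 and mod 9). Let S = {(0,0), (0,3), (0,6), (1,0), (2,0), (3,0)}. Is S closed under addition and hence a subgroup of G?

No

Closure fails: (0,6) + (1,0) = (1,6) ∉ S. So S is not a subgroup.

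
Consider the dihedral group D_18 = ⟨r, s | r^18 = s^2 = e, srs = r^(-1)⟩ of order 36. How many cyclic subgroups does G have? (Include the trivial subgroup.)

24

Each element a generates a cyclic subgroup ⟨a⟩; distinct elements may generate the same one (a cyclic group of order d has φ(d) generators).
Cyclic subgroups by order — order 1: 1; order 2: 19; order 3: 1; order 6: 1; order 9: 1; order 18: 1.
Total: 24.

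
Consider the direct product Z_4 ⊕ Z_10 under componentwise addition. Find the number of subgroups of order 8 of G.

|G| = 40 and 8 | 40, so subgroups of order 8 are possible by Lagrange.
The subgroups of order 8 are: {(0,0), (0,5), (1,0), (1,5), (2,0), (2,5), (3,0), (3,5)}.
So G has 1 subgroup of order 8.

1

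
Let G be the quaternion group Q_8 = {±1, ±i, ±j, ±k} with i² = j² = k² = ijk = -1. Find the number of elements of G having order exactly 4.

6

The elements of order 4 are: i, -i, j, -j, k, -k.
That's 6.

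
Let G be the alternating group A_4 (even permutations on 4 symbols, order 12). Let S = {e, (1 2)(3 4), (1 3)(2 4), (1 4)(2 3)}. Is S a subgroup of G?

Yes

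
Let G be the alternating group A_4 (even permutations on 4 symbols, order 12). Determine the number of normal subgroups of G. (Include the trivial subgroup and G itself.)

3

G has 10 subgroups. Checking conjugation-invariance by order — order 1: 1/1 normal; order 2: 0/3 normal; order 3: 0/4 normal; order 4: 1/1 normal; order 12: 1/1 normal.
Total normal subgroups: 3.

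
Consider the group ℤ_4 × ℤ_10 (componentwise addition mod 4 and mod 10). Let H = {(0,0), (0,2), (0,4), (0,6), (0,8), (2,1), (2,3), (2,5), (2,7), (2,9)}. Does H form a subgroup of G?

|H| = 10 divides |G| = 40, consistent with Lagrange.
H contains the identity, every element's inverse is in H, and H is closed under +: it is a subgroup.
In fact H = ⟨(2,1)⟩.

Yes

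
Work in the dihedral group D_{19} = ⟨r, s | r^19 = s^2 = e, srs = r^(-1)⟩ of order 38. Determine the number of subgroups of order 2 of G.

|G| = 38 and 2 | 38, so subgroups of order 2 are possible by Lagrange.
The subgroups of order 2 are: {e, r^10s}; {e, r^11s}; {e, r^12s}; {e, r^13s}; … (19 in all).
So G has 19 subgroups of order 2.

19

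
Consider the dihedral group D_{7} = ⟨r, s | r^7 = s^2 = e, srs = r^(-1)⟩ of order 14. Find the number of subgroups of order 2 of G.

|G| = 14 and 2 | 14, so subgroups of order 2 are possible by Lagrange.
The subgroups of order 2 are: {e, r^2s}; {e, r^3s}; {e, r^4s}; {e, r^5s}; … (7 in all).
So G has 7 subgroups of order 2.

7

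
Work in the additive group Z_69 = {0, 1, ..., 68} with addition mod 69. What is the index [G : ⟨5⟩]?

|⟨5⟩| = 69 and |G| = 69.
By Lagrange, [G : H] = |G|/|H| = 69/69 = 1.

1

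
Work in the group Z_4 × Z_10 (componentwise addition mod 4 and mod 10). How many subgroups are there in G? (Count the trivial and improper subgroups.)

|G| = 40, so by Lagrange every subgroup order divides 40. Divisors: 1, 2, 4, 5, 8, 10, 20, 40.
Subgroups by order — order 1: 1; order 2: 3; order 4: 3; order 5: 1; order 8: 1; order 10: 3; order 20: 3; order 40: 1.
Total: 1 + 3 + 3 + 1 + 1 + 3 + 3 + 1 = 16.

16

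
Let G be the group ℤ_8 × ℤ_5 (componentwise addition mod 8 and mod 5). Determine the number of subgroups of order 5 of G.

|G| = 40 and 5 | 40, so subgroups of order 5 are possible by Lagrange.
The subgroups of order 5 are: {(0,0), (0,1), (0,2), (0,3), (0,4)}.
So G has 1 subgroup of order 5.

1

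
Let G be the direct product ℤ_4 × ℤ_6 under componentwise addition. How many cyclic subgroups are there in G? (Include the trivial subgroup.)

12

A cyclic subgroup of order d is generated by each of its φ(d) elements of order d, so the cyclic subgroups of order d number (#elements of order d)/φ(d).
Cyclic subgroups by order — order 1: 1; order 2: 3; order 3: 1; order 4: 2; order 6: 3; order 12: 2.
Total: 12.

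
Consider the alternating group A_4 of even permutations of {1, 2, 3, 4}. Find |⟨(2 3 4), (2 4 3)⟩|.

|⟨(2 3 4)⟩| = 3 and |⟨(2 4 3)⟩| = 3, so |H| is a multiple of lcm(3, 3) = 3 and divides |G| = 12.
Closing under the operation: H = {e, (2 3 4), (2 4 3)}, so |H| = 3.

3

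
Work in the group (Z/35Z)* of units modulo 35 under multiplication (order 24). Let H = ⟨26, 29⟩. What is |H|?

12

|⟨26⟩| = 6 and |⟨29⟩| = 2, so |H| is a multiple of lcm(6, 2) = 6 and divides |G| = 24.
Closing under the operation: H = {1, 4, 6, 9, 11, 16, 19, 24, 26, 29, 31, 34}, so |H| = 12.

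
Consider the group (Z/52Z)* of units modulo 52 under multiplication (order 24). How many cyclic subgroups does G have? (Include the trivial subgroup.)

Each element a generates a cyclic subgroup ⟨a⟩; distinct elements may generate the same one (a cyclic group of order d has φ(d) generators).
Cyclic subgroups by order — order 1: 1; order 2: 3; order 3: 1; order 4: 2; order 6: 3; order 12: 2.
Total: 12.

12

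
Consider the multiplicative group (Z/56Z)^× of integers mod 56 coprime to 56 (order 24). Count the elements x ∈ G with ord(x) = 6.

14

Enumerating element orders in G gives 14 elements of order 6.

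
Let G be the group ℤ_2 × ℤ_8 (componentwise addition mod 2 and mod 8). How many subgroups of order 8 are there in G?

3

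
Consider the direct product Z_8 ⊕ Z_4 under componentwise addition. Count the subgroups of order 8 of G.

7

|G| = 32 and 8 | 32, so subgroups of order 8 are possible by Lagrange.
The subgroups of order 8 are: {(0,0), (0,1), (0,2), (0,3), (4,0), (4,1), (4,2), (4,3)}; {(0,0), (0,2), (2,0), (2,2), (4,0), (4,2), (6,0), (6,2)}; {(0,0), (0,2), (2,1), (2,3), (4,0), (4,2), (6,1), (6,3)}; {(0,0), (1,0), (2,0), (3,0), (4,0), (5,0), (6,0), (7,0)}; … (7 in all).
So G has 7 subgroups of order 8.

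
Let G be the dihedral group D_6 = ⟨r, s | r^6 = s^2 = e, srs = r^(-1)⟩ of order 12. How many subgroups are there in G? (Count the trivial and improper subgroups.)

16

|G| = 12, so by Lagrange every subgroup order divides 12. Divisors: 1, 2, 3, 4, 6, 12.
Subgroups by order — order 1: 1; order 2: 7; order 3: 1; order 4: 3; order 6: 3; order 12: 1.
Total: 1 + 7 + 1 + 3 + 3 + 1 = 16.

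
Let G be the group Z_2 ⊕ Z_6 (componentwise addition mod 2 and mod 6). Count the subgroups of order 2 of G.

3

|G| = 12 and 2 | 12, so subgroups of order 2 are possible by Lagrange.
The subgroups of order 2 are: {(0,0), (0,3)}; {(0,0), (1,0)}; {(0,0), (1,3)}.
So G has 3 subgroups of order 2.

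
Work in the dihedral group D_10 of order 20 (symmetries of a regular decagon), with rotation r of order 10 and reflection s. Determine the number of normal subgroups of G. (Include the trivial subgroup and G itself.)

7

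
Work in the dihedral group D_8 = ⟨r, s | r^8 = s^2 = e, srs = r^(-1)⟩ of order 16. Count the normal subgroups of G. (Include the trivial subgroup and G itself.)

7

G has 19 subgroups. Checking conjugation-invariance by order — order 1: 1/1 normal; order 2: 1/9 normal; order 4: 1/5 normal; order 8: 3/3 normal; order 16: 1/1 normal.
Total normal subgroups: 7.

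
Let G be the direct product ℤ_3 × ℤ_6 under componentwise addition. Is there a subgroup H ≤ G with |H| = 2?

Yes

2 | 18. A subgroup of order 2 is {(0,0), (0,3)}.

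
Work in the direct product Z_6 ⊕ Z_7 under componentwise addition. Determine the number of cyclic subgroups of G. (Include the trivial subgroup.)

8

Each element a generates a cyclic subgroup ⟨a⟩; distinct elements may generate the same one (a cyclic group of order d has φ(d) generators).
Cyclic subgroups by order — order 1: 1; order 2: 1; order 3: 1; order 6: 1; order 7: 1; order 14: 1; order 21: 1; order 42: 1.
Total: 8.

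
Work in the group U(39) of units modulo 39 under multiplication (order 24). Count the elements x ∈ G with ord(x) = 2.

3

The elements of order 2 are: 14, 25, 38.
That's 3.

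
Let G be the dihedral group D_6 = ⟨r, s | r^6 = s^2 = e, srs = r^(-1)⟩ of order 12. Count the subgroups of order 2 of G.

7

|G| = 12 and 2 | 12, so subgroups of order 2 are possible by Lagrange.
The subgroups of order 2 are: {e, r^2s}; {e, r^3}; {e, r^3s}; {e, r^4s}; … (7 in all).
So G has 7 subgroups of order 2.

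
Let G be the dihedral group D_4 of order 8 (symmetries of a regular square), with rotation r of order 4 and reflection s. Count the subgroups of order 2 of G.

|G| = 8 and 2 | 8, so subgroups of order 2 are possible by Lagrange.
The subgroups of order 2 are: {e, r^2}; {e, r^2s}; {e, r^3s}; {e, rs}; … (5 in all).
So G has 5 subgroups of order 2.

5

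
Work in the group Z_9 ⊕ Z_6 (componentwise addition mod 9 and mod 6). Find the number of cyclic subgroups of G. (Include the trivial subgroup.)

16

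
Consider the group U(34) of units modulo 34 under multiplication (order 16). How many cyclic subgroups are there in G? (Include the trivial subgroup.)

5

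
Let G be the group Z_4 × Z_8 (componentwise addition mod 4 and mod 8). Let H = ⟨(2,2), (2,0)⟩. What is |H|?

|⟨(2,2)⟩| = 4 and |⟨(2,0)⟩| = 2, so |H| is a multiple of lcm(4, 2) = 4 and divides |G| = 32.
Closing under the operation: H = {(0,0), (0,2), (0,4), (0,6), (2,0), (2,2), (2,4), (2,6)}, so |H| = 8.

8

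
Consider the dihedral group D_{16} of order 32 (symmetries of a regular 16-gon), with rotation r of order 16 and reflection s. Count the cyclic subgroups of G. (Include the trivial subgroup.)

21

Each element a generates a cyclic subgroup ⟨a⟩; distinct elements may generate the same one (a cyclic group of order d has φ(d) generators).
Cyclic subgroups by order — order 1: 1; order 2: 17; order 4: 1; order 8: 1; order 16: 1.
Total: 21.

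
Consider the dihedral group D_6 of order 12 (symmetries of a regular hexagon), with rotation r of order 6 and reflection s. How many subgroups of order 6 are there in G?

3

|G| = 12 and 6 | 12, so subgroups of order 6 are possible by Lagrange.
The subgroups of order 6 are: {e, r, r^2, r^3, r^4, r^5}; {e, r^2, r^4, s, r^2s, r^4s}; {e, r^2, r^4, rs, r^3s, r^5s}.
So G has 3 subgroups of order 6.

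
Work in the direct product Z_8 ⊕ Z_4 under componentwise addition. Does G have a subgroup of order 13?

No

13 does not divide |G| = 32, so by Lagrange no subgroup of order 13 exists.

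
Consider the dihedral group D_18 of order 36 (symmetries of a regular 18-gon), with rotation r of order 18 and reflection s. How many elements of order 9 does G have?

The elements of order 9 are: r^2, r^4, r^8, r^10, r^14, r^16.
That's 6.

6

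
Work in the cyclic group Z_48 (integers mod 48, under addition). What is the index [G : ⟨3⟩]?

3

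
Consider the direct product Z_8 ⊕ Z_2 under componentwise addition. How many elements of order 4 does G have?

4

An element (a,b) has order lcm(ord(a), ord(b)); count pairs with lcm equal to 4.
Enumerating gives 4 such elements.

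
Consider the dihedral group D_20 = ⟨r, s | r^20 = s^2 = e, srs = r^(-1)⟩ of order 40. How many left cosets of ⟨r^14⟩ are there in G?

4

|⟨r^14⟩| = 10 and |G| = 40.
By Lagrange, [G : H] = |G|/|H| = 40/10 = 4.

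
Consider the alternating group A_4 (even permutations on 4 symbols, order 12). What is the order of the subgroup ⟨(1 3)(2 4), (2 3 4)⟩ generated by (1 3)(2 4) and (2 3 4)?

|⟨(1 3)(2 4)⟩| = 2 and |⟨(2 3 4)⟩| = 3, so |H| is a multiple of lcm(2, 3) = 6 and divides |G| = 12.
Closing {(1 3)(2 4), (2 3 4)} under the group operation gives all of G, so |H| = 12.

12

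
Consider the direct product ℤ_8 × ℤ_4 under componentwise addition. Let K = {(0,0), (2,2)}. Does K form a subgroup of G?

(2,2) ∈ K but its inverse (6,2) ∉ K, so K is not a subgroup.

No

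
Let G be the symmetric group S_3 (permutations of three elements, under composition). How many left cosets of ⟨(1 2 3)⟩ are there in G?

2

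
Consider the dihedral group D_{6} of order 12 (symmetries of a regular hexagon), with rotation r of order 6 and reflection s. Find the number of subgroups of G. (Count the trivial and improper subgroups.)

16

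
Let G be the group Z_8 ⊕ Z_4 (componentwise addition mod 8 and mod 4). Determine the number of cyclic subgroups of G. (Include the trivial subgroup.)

14

Group the elements of G by the cyclic subgroup they generate; each cyclic subgroup of order d accounts for φ(d) elements.
Cyclic subgroups by order — order 1: 1; order 2: 3; order 4: 6; order 8: 4.
Total: 14.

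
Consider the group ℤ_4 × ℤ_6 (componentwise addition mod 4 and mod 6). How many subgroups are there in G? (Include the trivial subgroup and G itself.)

16

|G| = 24, so by Lagrange every subgroup order divides 24. Divisors: 1, 2, 3, 4, 6, 8, 12, 24.
Subgroups by order — order 1: 1; order 2: 3; order 3: 1; order 4: 3; order 6: 3; order 8: 1; order 12: 3; order 24: 1.
Total: 1 + 3 + 1 + 3 + 3 + 1 + 3 + 1 = 16.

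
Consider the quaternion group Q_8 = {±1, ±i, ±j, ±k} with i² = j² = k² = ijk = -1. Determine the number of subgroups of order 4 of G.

|G| = 8 and 4 | 8, so subgroups of order 4 are possible by Lagrange.
The subgroups of order 4 are: {1, -1, i, -i}; {1, -1, j, -j}; {1, -1, k, -k}.
So G has 3 subgroups of order 4.

3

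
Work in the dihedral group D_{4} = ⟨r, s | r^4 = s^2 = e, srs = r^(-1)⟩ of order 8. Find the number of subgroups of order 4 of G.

|G| = 8 and 4 | 8, so subgroups of order 4 are possible by Lagrange.
The subgroups of order 4 are: {e, r, r^2, r^3}; {e, r^2, s, r^2s}; {e, r^2, rs, r^3s}.
So G has 3 subgroups of order 4.

3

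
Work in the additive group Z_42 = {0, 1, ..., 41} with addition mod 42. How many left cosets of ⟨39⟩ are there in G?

|⟨39⟩| = 14 and |G| = 42.
By Lagrange, [G : H] = |G|/|H| = 42/14 = 3.

3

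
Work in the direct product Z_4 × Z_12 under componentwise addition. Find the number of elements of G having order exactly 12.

24

An element (a,b) has order lcm(ord(a), ord(b)); count pairs with lcm equal to 12.
Enumerating gives 24 such elements.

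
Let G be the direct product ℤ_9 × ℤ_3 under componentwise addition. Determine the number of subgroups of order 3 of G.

|G| = 27 and 3 | 27, so subgroups of order 3 are possible by Lagrange.
The subgroups of order 3 are: {(0,0), (0,1), (0,2)}; {(0,0), (3,0), (6,0)}; {(0,0), (3,1), (6,2)}; {(0,0), (3,2), (6,1)}.
So G has 4 subgroups of order 3.

4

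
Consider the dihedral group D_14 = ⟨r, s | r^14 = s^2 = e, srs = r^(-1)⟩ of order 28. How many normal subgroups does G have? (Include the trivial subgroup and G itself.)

7

G has 28 subgroups. Checking conjugation-invariance by order — order 1: 1/1 normal; order 2: 1/15 normal; order 4: 0/7 normal; order 7: 1/1 normal; order 14: 3/3 normal; order 28: 1/1 normal.
Total normal subgroups: 7.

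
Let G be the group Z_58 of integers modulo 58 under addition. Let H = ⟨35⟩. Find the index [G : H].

|⟨35⟩| = 58 and |G| = 58.
By Lagrange, [G : H] = |G|/|H| = 58/58 = 1.

1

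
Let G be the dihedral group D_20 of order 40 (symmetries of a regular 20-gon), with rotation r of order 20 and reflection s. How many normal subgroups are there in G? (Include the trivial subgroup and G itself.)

9

G has 48 subgroups. Checking conjugation-invariance by order — order 1: 1/1 normal; order 2: 1/21 normal; order 4: 1/11 normal; order 5: 1/1 normal; order 8: 0/5 normal; order 10: 1/5 normal; order 20: 3/3 normal; order 40: 1/1 normal.
Total normal subgroups: 9.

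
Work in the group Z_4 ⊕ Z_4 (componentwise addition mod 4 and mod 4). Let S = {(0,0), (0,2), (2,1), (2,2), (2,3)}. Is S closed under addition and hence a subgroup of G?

No

|S| = 5 does not divide |G| = 16, so by Lagrange S is not a subgroup.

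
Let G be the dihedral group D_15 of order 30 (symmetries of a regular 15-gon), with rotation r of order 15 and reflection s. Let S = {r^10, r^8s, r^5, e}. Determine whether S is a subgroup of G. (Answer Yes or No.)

No

|S| = 4 does not divide |G| = 30, so by Lagrange S is not a subgroup.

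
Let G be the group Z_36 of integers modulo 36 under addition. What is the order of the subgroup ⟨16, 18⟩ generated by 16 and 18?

18

|⟨16⟩| = 9 and |⟨18⟩| = 2, so |H| is a multiple of lcm(9, 2) = 18 and divides |G| = 36.
Closing under the operation: H = {0, 2, 4, 6, 8, 10, 12, 14, 16, 18, 20, 22, 24, 26, 28, 30, 32, 34}, so |H| = 18.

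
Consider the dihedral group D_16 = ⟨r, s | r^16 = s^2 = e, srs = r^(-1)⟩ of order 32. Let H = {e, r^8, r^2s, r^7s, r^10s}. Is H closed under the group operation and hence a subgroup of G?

No

|H| = 5 does not divide |G| = 32, so by Lagrange H is not a subgroup.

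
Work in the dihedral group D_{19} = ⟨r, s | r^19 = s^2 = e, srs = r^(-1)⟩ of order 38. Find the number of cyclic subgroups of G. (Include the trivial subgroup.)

A cyclic subgroup of order d is generated by each of its φ(d) elements of order d, so the cyclic subgroups of order d number (#elements of order d)/φ(d).
Cyclic subgroups by order — order 1: 1; order 2: 19; order 19: 1.
Total: 21.

21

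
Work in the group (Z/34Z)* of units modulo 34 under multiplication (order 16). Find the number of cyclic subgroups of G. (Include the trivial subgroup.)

5

A cyclic subgroup of order d is generated by each of its φ(d) elements of order d, so the cyclic subgroups of order d number (#elements of order d)/φ(d).
Cyclic subgroups by order — order 1: 1; order 2: 1; order 4: 1; order 8: 1; order 16: 1.
Total: 5.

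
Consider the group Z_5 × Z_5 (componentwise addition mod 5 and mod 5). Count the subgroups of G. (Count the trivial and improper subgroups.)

8

|G| = 25, so by Lagrange every subgroup order divides 25. Divisors: 1, 5, 25.
Subgroups by order — order 1: 1; order 5: 6; order 25: 1.
Total: 1 + 6 + 1 = 8.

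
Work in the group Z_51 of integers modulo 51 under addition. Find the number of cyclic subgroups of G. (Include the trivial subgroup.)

4

A cyclic subgroup of order d is generated by each of its φ(d) elements of order d, so the cyclic subgroups of order d number (#elements of order d)/φ(d).
Cyclic subgroups by order — order 1: 1; order 3: 1; order 17: 1; order 51: 1.
Total: 4.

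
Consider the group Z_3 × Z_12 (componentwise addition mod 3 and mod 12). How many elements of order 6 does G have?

An element (a,b) has order lcm(ord(a), ord(b)); count pairs with lcm equal to 6.
Enumerating gives 8 such elements.

8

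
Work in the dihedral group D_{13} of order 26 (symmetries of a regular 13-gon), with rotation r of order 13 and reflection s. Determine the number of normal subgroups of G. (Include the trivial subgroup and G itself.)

G has 16 subgroups. Checking conjugation-invariance by order — order 1: 1/1 normal; order 2: 0/13 normal; order 13: 1/1 normal; order 26: 1/1 normal.
Total normal subgroups: 3.

3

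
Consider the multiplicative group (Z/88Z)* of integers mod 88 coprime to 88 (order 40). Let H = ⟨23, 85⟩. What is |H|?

20

|⟨23⟩| = 2 and |⟨85⟩| = 10, so |H| is a multiple of lcm(2, 10) = 10 and divides |G| = 40.
Closing under the operation: H = {1, 9, 13, 15, 19, 21, 23, 25, 29, 31, 35, 43, 47, 49, 51, 61, 71, 81, 83, 85}, so |H| = 20.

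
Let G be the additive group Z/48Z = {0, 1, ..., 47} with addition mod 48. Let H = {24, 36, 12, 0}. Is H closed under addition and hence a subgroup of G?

|H| = 4 divides |G| = 48, consistent with Lagrange.
H contains the identity, every element's inverse is in H, and H is closed under +: it is a subgroup.
In fact H = ⟨12⟩.

Yes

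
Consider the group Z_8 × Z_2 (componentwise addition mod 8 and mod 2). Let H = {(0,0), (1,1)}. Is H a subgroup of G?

No

(1,1) ∈ H but its inverse (7,1) ∉ H, so H is not a subgroup.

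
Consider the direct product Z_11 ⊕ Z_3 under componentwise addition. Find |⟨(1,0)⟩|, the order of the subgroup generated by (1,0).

11

The order of (1,0) in Z_11 × Z_3 is lcm(ord(1) in Z_11, ord(0) in Z_3).
ord(1) = 11 and ord(0) = 1, so |⟨(1,0)⟩| = lcm(11, 1) = 11.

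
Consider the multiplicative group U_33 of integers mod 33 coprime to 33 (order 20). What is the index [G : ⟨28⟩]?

|⟨28⟩| = 10 and |G| = 20.
By Lagrange, [G : H] = |G|/|H| = 20/10 = 2.

2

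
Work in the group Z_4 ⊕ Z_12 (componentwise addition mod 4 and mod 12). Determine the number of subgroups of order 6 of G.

3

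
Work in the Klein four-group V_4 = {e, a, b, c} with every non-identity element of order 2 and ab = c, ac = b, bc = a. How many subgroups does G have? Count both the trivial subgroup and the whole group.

5

|G| = 4, so by Lagrange every subgroup order divides 4. Divisors: 1, 2, 4.
Subgroups by order — order 1: 1; order 2: 3; order 4: 1.
Total: 1 + 3 + 1 = 5.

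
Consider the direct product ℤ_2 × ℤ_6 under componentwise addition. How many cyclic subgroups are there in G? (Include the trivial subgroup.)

Each element a generates a cyclic subgroup ⟨a⟩; distinct elements may generate the same one (a cyclic group of order d has φ(d) generators).
Cyclic subgroups by order — order 1: 1; order 2: 3; order 3: 1; order 6: 3.
Total: 8.

8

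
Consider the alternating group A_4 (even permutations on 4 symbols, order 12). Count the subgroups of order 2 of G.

3

|G| = 12 and 2 | 12, so subgroups of order 2 are possible by Lagrange.
The subgroups of order 2 are: {e, (1 2)(3 4)}; {e, (1 3)(2 4)}; {e, (1 4)(2 3)}.
So G has 3 subgroups of order 2.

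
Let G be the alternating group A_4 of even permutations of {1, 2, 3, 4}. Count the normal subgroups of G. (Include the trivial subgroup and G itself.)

3

G has 10 subgroups. Checking conjugation-invariance by order — order 1: 1/1 normal; order 2: 0/3 normal; order 3: 0/4 normal; order 4: 1/1 normal; order 12: 1/1 normal.
Total normal subgroups: 3.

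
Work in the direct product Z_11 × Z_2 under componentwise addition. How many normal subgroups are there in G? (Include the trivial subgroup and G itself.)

4

G is abelian, so every subgroup is normal.
G has 4 subgroups in total, hence 4 normal subgroups.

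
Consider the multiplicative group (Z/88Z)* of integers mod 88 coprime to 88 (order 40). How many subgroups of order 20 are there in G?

7

|G| = 40 and 20 | 40, so subgroups of order 20 are possible by Lagrange.
The subgroups of order 20 are: {1, 9, 13, 15, 19, 21, 23, 25, 29, 31, 35, 43, 47, 49, 51, 61, 71, 81, 83, 85}; {1, 5, 9, 13, 17, 21, 25, 29, 37, 41, 45, 49, 53, 57, 61, 65, 69, 73, 81, 85}; {1, 3, 7, 9, 13, 21, 25, 27, 29, 39, 49, 59, 61, 63, 67, 75, 79, 81, 85, 87}; {1, 7, 9, 15, 17, 23, 25, 31, 39, 41, 47, 49, 57, 63, 65, 71, 73, 79, 81, 87}; … (7 in all).
So G has 7 subgroups of order 20.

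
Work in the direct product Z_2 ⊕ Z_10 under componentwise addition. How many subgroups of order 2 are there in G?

3

|G| = 20 and 2 | 20, so subgroups of order 2 are possible by Lagrange.
The subgroups of order 2 are: {(0,0), (0,5)}; {(0,0), (1,0)}; {(0,0), (1,5)}.
So G has 3 subgroups of order 2.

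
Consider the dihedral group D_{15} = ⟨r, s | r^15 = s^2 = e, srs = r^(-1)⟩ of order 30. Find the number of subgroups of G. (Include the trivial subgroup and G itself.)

28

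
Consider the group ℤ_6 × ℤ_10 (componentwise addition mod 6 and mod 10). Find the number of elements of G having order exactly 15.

8

An element (a,b) has order lcm(ord(a), ord(b)); count pairs with lcm equal to 15.
Enumerating gives 8 such elements.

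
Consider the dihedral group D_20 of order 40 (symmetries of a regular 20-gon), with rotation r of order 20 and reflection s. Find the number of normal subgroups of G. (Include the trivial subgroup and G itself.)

9

G has 48 subgroups. Checking conjugation-invariance by order — order 1: 1/1 normal; order 2: 1/21 normal; order 4: 1/11 normal; order 5: 1/1 normal; order 8: 0/5 normal; order 10: 1/5 normal; order 20: 3/3 normal; order 40: 1/1 normal.
Total normal subgroups: 9.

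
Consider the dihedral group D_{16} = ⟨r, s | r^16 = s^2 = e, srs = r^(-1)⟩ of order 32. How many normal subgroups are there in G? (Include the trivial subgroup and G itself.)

8

G has 36 subgroups. Checking conjugation-invariance by order — order 1: 1/1 normal; order 2: 1/17 normal; order 4: 1/9 normal; order 8: 1/5 normal; order 16: 3/3 normal; order 32: 1/1 normal.
Total normal subgroups: 8.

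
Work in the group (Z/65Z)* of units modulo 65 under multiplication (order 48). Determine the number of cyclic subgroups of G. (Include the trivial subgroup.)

20

Group the elements of G by the cyclic subgroup they generate; each cyclic subgroup of order d accounts for φ(d) elements.
Cyclic subgroups by order — order 1: 1; order 2: 3; order 3: 1; order 4: 6; order 6: 3; order 12: 6.
Total: 20.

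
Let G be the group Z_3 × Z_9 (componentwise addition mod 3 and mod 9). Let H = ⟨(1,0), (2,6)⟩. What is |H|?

9

|⟨(1,0)⟩| = 3 and |⟨(2,6)⟩| = 3, so |H| is a multiple of lcm(3, 3) = 3 and divides |G| = 27.
Closing under the operation: H = {(0,0), (0,3), (0,6), (1,0), (1,3), (1,6), (2,0), (2,3), (2,6)}, so |H| = 9.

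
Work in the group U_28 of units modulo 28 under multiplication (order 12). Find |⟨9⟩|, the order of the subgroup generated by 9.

Compute successive powers of 9 mod 28: 9, 25, 1; 9^3 ≡ 1 (mod 28).
So |⟨9⟩| = 3.

3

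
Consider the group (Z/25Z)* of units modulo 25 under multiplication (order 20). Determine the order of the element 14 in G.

Compute successive powers of 14 mod 25: 14, 21, 19, 16, 24, 11, 4, 6, …; 14^10 ≡ 1 (mod 25).
So |⟨14⟩| = 10.

10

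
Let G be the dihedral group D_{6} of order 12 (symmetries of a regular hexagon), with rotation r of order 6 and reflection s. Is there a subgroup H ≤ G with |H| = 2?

2 | 12. A subgroup of order 2 is {e, r^2s}.

Yes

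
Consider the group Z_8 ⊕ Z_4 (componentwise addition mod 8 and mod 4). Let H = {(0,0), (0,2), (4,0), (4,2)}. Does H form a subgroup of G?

Yes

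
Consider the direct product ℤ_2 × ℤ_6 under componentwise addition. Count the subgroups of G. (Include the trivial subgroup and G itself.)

|G| = 12, so by Lagrange every subgroup order divides 12. Divisors: 1, 2, 3, 4, 6, 12.
Subgroups by order — order 1: 1; order 2: 3; order 3: 1; order 4: 1; order 6: 3; order 12: 1.
Total: 1 + 3 + 1 + 1 + 3 + 1 = 10.

10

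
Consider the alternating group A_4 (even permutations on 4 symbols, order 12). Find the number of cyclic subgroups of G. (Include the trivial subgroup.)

8

Group the elements of G by the cyclic subgroup they generate; each cyclic subgroup of order d accounts for φ(d) elements.
Cyclic subgroups by order — order 1: 1; order 2: 3; order 3: 4.
Total: 8.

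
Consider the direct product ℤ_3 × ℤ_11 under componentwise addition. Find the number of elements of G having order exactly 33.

20

An element (a,b) has order lcm(ord(a), ord(b)); count pairs with lcm equal to 33.
Enumerating gives 20 such elements.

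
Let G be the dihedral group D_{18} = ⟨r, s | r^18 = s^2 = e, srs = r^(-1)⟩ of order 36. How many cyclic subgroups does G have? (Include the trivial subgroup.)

24

Each element a generates a cyclic subgroup ⟨a⟩; distinct elements may generate the same one (a cyclic group of order d has φ(d) generators).
Cyclic subgroups by order — order 1: 1; order 2: 19; order 3: 1; order 6: 1; order 9: 1; order 18: 1.
Total: 24.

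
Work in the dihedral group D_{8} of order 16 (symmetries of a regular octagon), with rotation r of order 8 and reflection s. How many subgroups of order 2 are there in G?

|G| = 16 and 2 | 16, so subgroups of order 2 are possible by Lagrange.
The subgroups of order 2 are: {e, r^2s}; {e, r^3s}; {e, r^4}; {e, r^4s}; … (9 in all).
So G has 9 subgroups of order 2.

9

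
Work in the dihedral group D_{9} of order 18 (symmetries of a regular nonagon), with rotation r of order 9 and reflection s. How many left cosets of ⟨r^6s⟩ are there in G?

9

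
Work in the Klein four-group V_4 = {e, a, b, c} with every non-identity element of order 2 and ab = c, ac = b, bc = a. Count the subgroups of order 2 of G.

3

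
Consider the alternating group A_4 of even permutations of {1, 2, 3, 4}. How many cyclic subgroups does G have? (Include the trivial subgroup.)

Each element a generates a cyclic subgroup ⟨a⟩; distinct elements may generate the same one (a cyclic group of order d has φ(d) generators).
Cyclic subgroups by order — order 1: 1; order 2: 3; order 3: 4.
Total: 8.

8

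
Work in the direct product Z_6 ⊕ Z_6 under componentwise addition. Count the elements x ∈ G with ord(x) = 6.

An element (a,b) has order lcm(ord(a), ord(b)); count pairs with lcm equal to 6.
Enumerating gives 24 such elements.

24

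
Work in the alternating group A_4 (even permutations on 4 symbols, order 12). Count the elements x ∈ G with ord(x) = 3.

The elements of order 3 are: (2 3 4), (2 4 3), (1 2 3), (1 2 4), (1 3 2), (1 3 4), (1 4 2), (1 4 3).
That's 8.

8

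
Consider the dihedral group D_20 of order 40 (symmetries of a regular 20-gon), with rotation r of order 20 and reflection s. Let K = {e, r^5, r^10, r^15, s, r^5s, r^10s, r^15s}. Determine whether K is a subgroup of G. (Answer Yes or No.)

Yes

|K| = 8 divides |G| = 40, consistent with Lagrange.
K contains the identity, every element's inverse is in K, and K is closed under ·: it is a subgroup.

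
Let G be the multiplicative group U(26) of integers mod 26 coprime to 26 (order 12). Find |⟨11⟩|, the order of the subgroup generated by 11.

12

Compute successive powers of 11 mod 26: 11, 17, 5, 3, 7, 25, 15, 9, …; 11^12 ≡ 1 (mod 26).
So |⟨11⟩| = 12.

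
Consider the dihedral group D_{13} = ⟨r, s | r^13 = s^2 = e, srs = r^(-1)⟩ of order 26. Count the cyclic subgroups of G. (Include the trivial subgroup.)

15

A cyclic subgroup of order d is generated by each of its φ(d) elements of order d, so the cyclic subgroups of order d number (#elements of order d)/φ(d).
Cyclic subgroups by order — order 1: 1; order 2: 13; order 13: 1.
Total: 15.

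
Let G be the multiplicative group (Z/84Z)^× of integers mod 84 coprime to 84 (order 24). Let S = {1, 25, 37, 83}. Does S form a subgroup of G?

No

Closure fails: 83 · 37 = 47 ∉ S. So S is not a subgroup.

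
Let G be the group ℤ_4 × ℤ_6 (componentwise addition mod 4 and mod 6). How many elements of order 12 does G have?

8

An element (a,b) has order lcm(ord(a), ord(b)); count pairs with lcm equal to 12.
Enumerating gives 8 such elements.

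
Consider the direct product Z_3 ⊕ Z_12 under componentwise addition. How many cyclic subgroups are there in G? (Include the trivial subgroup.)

15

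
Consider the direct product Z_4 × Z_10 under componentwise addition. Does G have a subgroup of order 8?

8 | 40. A subgroup of order 8 is {(0,0), (0,5), (1,0), (1,5), (2,0), (2,5), (3,0), (3,5)}.

Yes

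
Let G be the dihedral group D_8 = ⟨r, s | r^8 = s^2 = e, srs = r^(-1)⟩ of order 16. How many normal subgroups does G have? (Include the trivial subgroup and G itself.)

7

G has 19 subgroups. Checking conjugation-invariance by order — order 1: 1/1 normal; order 2: 1/9 normal; order 4: 1/5 normal; order 8: 3/3 normal; order 16: 1/1 normal.
Total normal subgroups: 7.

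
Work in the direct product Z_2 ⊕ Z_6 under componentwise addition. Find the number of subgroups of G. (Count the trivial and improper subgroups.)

10

|G| = 12, so by Lagrange every subgroup order divides 12. Divisors: 1, 2, 3, 4, 6, 12.
Subgroups by order — order 1: 1; order 2: 3; order 3: 1; order 4: 1; order 6: 3; order 12: 1.
Total: 1 + 3 + 1 + 1 + 3 + 1 = 10.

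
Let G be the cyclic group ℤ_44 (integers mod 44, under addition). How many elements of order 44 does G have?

20

In a cyclic group of order 44, the number of elements of order d (for d | 44) is φ(d).
φ(44) = 20.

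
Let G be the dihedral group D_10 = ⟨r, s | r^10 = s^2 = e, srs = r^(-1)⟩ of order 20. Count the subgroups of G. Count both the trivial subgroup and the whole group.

|G| = 20, so by Lagrange every subgroup order divides 20. Divisors: 1, 2, 4, 5, 10, 20.
Subgroups by order — order 1: 1; order 2: 11; order 4: 5; order 5: 1; order 10: 3; order 20: 1.
Total: 1 + 11 + 5 + 1 + 3 + 1 = 22.

22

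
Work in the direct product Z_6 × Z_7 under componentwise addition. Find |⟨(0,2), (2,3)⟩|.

|⟨(0,2)⟩| = 7 and |⟨(2,3)⟩| = 21, so |H| is a multiple of lcm(7, 21) = 21 and divides |G| = 42.
Closing under the operation: H = {(0,0), (0,1), (0,2), (0,3), (0,4), (0,5), (0,6), (2,0), (2,1), (2,2), (2,3), (2,4), (2,5), (2,6), (4,0), (4,1), (4,2), (4,3), (4,4), (4,5), (4,6)}, so |H| = 21.

21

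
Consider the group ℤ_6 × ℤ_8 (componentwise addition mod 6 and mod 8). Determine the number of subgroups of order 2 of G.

|G| = 48 and 2 | 48, so subgroups of order 2 are possible by Lagrange.
The subgroups of order 2 are: {(0,0), (0,4)}; {(0,0), (3,0)}; {(0,0), (3,4)}.
So G has 3 subgroups of order 2.

3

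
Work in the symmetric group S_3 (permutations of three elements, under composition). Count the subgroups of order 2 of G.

3

|G| = 6 and 2 | 6, so subgroups of order 2 are possible by Lagrange.
The subgroups of order 2 are: {e, (1 2)}; {e, (1 3)}; {e, (2 3)}.
So G has 3 subgroups of order 2.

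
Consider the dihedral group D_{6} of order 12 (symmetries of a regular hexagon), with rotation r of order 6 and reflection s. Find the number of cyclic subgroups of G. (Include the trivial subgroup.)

Group the elements of G by the cyclic subgroup they generate; each cyclic subgroup of order d accounts for φ(d) elements.
Cyclic subgroups by order — order 1: 1; order 2: 7; order 3: 1; order 6: 1.
Total: 10.

10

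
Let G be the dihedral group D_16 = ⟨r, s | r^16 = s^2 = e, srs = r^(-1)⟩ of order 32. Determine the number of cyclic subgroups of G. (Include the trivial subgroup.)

21

A cyclic subgroup of order d is generated by each of its φ(d) elements of order d, so the cyclic subgroups of order d number (#elements of order d)/φ(d).
Cyclic subgroups by order — order 1: 1; order 2: 17; order 4: 1; order 8: 1; order 16: 1.
Total: 21.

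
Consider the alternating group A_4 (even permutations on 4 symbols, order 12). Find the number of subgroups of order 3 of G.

4

|G| = 12 and 3 | 12, so subgroups of order 3 are possible by Lagrange.
The subgroups of order 3 are: {e, (1 2 3), (1 3 2)}; {e, (1 2 4), (1 4 2)}; {e, (1 3 4), (1 4 3)}; {e, (2 3 4), (2 4 3)}.
So G has 4 subgroups of order 3.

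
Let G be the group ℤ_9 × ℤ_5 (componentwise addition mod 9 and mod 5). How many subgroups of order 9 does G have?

1

|G| = 45 and 9 | 45, so subgroups of order 9 are possible by Lagrange.
The subgroups of order 9 are: {(0,0), (1,0), (2,0), (3,0), (4,0), (5,0), (6,0), (7,0), (8,0)}.
So G has 1 subgroup of order 9.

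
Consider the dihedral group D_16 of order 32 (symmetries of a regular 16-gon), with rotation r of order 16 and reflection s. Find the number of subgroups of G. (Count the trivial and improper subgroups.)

36

|G| = 32, so by Lagrange every subgroup order divides 32. Divisors: 1, 2, 4, 8, 16, 32.
Subgroups by order — order 1: 1; order 2: 17; order 4: 9; order 8: 5; order 16: 3; order 32: 1.
Total: 1 + 17 + 9 + 5 + 3 + 1 = 36.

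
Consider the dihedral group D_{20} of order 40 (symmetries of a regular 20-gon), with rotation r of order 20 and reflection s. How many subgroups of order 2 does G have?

21

|G| = 40 and 2 | 40, so subgroups of order 2 are possible by Lagrange.
The subgroups of order 2 are: {e, r^10}; {e, r^10s}; {e, r^11s}; {e, r^12s}; … (21 in all).
So G has 21 subgroups of order 2.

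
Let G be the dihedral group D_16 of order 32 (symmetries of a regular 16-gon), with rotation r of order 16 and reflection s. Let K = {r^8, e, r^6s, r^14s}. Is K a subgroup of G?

Yes

|K| = 4 divides |G| = 32, consistent with Lagrange.
K contains the identity, every element's inverse is in K, and K is closed under ·: it is a subgroup.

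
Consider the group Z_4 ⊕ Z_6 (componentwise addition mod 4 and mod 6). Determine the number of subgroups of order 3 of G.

1

|G| = 24 and 3 | 24, so subgroups of order 3 are possible by Lagrange.
The subgroups of order 3 are: {(0,0), (0,2), (0,4)}.
So G has 1 subgroup of order 3.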